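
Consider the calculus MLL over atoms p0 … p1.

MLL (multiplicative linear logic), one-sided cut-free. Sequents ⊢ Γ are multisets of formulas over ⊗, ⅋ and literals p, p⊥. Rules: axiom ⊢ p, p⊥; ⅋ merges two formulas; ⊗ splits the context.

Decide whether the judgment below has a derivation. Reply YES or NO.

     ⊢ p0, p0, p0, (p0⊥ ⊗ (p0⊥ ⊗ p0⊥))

Derivation (root first):
[⊗]  ⊢ p0, p0, p0, (p0⊥ ⊗ (p0⊥ ⊗ p0⊥))
  [Ax]  ⊢ p0, p0⊥
  [⊗]  ⊢ p0, p0, (p0⊥ ⊗ p0⊥)
    [Ax]  ⊢ p0, p0⊥
    [Ax]  ⊢ p0, p0⊥

Result: YES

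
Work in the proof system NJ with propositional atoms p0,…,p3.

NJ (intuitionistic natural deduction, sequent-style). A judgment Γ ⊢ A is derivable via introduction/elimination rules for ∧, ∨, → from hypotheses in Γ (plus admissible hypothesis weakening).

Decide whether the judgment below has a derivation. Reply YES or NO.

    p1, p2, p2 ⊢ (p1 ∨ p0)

Proof tree:
[Wk] p1, p2, p2 ⊢ (p1 ∨ p0)
  [∨I₁] p1, p2 ⊢ (p1 ∨ p0)
    [Wk] p1, p2 ⊢ p1
      [Ax] p1 ⊢ p1

Result: YES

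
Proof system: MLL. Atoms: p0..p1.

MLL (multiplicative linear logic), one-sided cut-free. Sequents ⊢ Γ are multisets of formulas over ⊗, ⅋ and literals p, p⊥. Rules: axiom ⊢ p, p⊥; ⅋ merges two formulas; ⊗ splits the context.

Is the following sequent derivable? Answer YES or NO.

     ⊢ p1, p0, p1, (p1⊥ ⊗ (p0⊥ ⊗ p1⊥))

Derivation trace:
[⊗]  ⊢ p1, p0, p1, (p1⊥ ⊗ (p0⊥ ⊗ p1⊥))
  [Ax]  ⊢ p1, p1⊥
  [⊗]  ⊢ p0, p1, (p0⊥ ⊗ p1⊥)
    [Ax]  ⊢ p0, p0⊥
    [Ax]  ⊢ p1, p1⊥

Result: YES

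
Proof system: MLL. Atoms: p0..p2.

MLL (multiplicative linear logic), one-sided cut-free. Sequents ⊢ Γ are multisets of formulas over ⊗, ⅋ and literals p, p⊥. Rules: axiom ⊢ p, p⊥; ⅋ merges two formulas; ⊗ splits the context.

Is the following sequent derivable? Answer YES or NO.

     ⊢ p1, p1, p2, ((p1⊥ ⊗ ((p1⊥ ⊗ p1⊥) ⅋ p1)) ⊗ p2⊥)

Derivation trace:
[⊗]  ⊢ p1, p1, p2, ((p1⊥ ⊗ ((p1⊥ ⊗ p1⊥) ⅋ p1)) ⊗ p2⊥)
  [⊗]  ⊢ p1, p1, (p1⊥ ⊗ ((p1⊥ ⊗ p1⊥) ⅋ p1))
    [Ax]  ⊢ p1, p1⊥
    [⅋]  ⊢ p1, ((p1⊥ ⊗ p1⊥) ⅋ p1)
      [⊗]  ⊢ p1, p1, (p1⊥ ⊗ p1⊥)
        [Ax]  ⊢ p1, p1⊥
        [Ax]  ⊢ p1, p1⊥
  [Ax]  ⊢ p2, p2⊥

Result: YES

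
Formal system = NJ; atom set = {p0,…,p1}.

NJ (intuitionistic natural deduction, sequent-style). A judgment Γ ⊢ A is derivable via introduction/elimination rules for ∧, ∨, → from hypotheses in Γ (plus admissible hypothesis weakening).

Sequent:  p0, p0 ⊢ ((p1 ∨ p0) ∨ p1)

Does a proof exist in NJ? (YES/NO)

Derivation (root first):
[∨I₁] p0, p0 ⊢ ((p1 ∨ p0) ∨ p1)
  [Wk] p0, p0 ⊢ (p1 ∨ p0)
    [∨I₂] p0 ⊢ (p1 ∨ p0)
      [Ax] p0 ⊢ p0

Result: YES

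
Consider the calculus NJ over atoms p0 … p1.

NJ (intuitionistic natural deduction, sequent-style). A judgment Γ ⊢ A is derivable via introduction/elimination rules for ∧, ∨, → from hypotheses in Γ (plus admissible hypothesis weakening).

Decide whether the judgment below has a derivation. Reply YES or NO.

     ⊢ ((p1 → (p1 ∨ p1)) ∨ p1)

Derivation trace:
[∨I₁]  ⊢ ((p1 → (p1 ∨ p1)) ∨ p1)
  [→I]  ⊢ (p1 → (p1 ∨ p1))
    [∨I₂] p1 ⊢ (p1 ∨ p1)
      [Ax] p1 ⊢ p1

Result: YES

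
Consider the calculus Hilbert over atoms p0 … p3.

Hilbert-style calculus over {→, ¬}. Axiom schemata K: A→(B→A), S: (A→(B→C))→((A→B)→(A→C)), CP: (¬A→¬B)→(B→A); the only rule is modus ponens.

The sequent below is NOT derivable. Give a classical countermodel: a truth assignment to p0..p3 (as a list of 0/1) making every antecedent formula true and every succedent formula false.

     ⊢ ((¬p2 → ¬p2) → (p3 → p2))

Enumerate valuations to refute Γ ⊢ Δ:
  v=0000: Γ:[] Δ:[((¬p2 → ¬p2) → (p3 → p2))=T] refutes=False
  v=0001: Γ:[] Δ:[((¬p2 → ¬p2) → (p3 → p2))=F] refutes=True  ← countermodel

Result: [0, 0, 0, 1]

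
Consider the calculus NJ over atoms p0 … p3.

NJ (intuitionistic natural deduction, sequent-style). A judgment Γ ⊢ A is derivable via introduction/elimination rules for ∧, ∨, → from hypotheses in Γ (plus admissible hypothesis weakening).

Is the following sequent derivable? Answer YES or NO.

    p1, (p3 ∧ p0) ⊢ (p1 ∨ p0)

Proof tree:
[∨I₁] p1, (p3 ∧ p0) ⊢ (p1 ∨ p0)
  [Wk] p1, (p3 ∧ p0) ⊢ p1
    [Ax] p1 ⊢ p1

Result: YES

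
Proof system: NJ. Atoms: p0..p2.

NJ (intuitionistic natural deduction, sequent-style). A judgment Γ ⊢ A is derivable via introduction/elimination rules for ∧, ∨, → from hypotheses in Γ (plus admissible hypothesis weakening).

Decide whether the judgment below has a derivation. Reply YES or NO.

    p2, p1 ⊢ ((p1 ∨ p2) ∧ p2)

Derivation trace:
[Wk] p2, p1 ⊢ ((p1 ∨ p2) ∧ p2)
  [∧I] p2 ⊢ ((p1 ∨ p2) ∧ p2)
    [∨I₂] p2 ⊢ (p1 ∨ p2)
      [Ax] p2 ⊢ p2
    [Ax] p2 ⊢ p2

Result: YES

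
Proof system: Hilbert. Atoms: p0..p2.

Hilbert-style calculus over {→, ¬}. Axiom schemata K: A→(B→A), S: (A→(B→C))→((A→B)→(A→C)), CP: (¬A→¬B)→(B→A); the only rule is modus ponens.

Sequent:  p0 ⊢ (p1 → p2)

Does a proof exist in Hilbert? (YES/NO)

Truth-table refutation:
  v=000: Γ:[p0=F] Δ:[(p1 → p2)=T] refutes=False
  v=001: Γ:[p0=F] Δ:[(p1 → p2)=T] refutes=False
  v=010: Γ:[p0=F] Δ:[(p1 → p2)=F] refutes=False
  v=011: Γ:[p0=F] Δ:[(p1 → p2)=T] refutes=False
  v=100: Γ:[p0=T] Δ:[(p1 → p2)=T] refutes=False
  v=101: Γ:[p0=T] Δ:[(p1 → p2)=T] refutes=False
  v=110: Γ:[p0=T] Δ:[(p1 → p2)=F] refutes=True  ← countermodel

Result: NO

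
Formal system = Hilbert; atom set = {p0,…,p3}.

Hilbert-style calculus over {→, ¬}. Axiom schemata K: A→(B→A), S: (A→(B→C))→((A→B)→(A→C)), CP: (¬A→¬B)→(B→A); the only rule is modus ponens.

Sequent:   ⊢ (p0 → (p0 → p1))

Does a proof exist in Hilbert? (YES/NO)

Truth-table refutation:
  v=0000: Γ:[] Δ:[(p0 → (p0 → p1))=T] refutes=False
  v=0001: Γ:[] Δ:[(p0 → (p0 → p1))=T] refutes=False
  v=0010: Γ:[] Δ:[(p0 → (p0 → p1))=T] refutes=False
  v=0011: Γ:[] Δ:[(p0 → (p0 → p1))=T] refutes=False
  v=0100: Γ:[] Δ:[(p0 → (p0 → p1))=T] refutes=False
  v=0101: Γ:[] Δ:[(p0 → (p0 → p1))=T] refutes=False
  v=0110: Γ:[] Δ:[(p0 → (p0 → p1))=T] refutes=False
  v=0111: Γ:[] Δ:[(p0 → (p0 → p1))=T] refutes=False
  v=1000: Γ:[] Δ:[(p0 → (p0 → p1))=F] refutes=True  ← countermodel

Result: NO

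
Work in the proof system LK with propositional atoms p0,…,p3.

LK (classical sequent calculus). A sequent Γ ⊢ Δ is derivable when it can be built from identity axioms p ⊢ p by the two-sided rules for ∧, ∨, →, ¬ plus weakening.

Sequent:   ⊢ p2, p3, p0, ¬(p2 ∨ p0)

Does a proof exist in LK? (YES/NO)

Derivation (root first):
[¬R]  ⊢ p2, p3, p0, ¬(p2 ∨ p0)
  [∨L] (p2 ∨ p0) ⊢ p2, p3, p0
    [Ax] p2 ⊢ p2
    [WR] p0 ⊢ p0, p3
      [Ax] p0 ⊢ p0

Result: YES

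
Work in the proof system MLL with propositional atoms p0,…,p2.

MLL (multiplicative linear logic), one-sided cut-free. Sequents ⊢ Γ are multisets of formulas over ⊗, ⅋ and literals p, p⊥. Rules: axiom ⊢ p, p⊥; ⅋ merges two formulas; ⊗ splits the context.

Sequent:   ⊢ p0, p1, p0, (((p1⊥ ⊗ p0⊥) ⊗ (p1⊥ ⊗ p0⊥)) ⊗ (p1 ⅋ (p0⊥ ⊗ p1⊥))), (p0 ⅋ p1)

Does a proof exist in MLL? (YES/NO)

Derivation (root first):
[⅋]  ⊢ p0, p1, p0, (((p1⊥ ⊗ p0⊥) ⊗ (p1⊥ ⊗ p0⊥)) ⊗ (p1 ⅋ (p0⊥ ⊗ p1⊥))), (p0 ⅋ p1)
  [⊗]  ⊢ p1, p0, p1, p0, p0, (((p1⊥ ⊗ p0⊥) ⊗ (p1⊥ ⊗ p0⊥)) ⊗ (p1 ⅋ (p0⊥ ⊗ p1⊥)))
    [⊗]  ⊢ p1, p0, p1, p0, ((p1⊥ ⊗ p0⊥) ⊗ (p1⊥ ⊗ p0⊥))
      [⊗]  ⊢ p1, p0, (p1⊥ ⊗ p0⊥)
        [Ax]  ⊢ p1, p1⊥
        [Ax]  ⊢ p0, p0⊥
      [⊗]  ⊢ p1, p0, (p1⊥ ⊗ p0⊥)
        [Ax]  ⊢ p1, p1⊥
        [Ax]  ⊢ p0, p0⊥
    [⅋]  ⊢ p0, (p1 ⅋ (p0⊥ ⊗ p1⊥))
      [⊗]  ⊢ p0, p1, (p0⊥ ⊗ p1⊥)
        [Ax]  ⊢ p0, p0⊥
        [Ax]  ⊢ p1, p1⊥

Result: YES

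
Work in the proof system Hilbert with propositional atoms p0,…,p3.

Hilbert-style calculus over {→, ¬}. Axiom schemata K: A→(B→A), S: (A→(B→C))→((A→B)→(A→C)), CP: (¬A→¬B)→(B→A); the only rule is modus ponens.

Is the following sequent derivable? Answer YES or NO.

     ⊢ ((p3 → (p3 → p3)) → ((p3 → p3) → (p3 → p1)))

Enumerate valuations to refute Γ ⊢ Δ:
  v=0000: Γ:[] Δ:[((p3 → (p3 → p3)) → ((p3 → p3) → (p3 → p1)))=T] refutes=False
  v=0001: Γ:[] Δ:[((p3 → (p3 → p3)) → ((p3 → p3) → (p3 → p1)))=F] refutes=True  ← countermodel

Result: NO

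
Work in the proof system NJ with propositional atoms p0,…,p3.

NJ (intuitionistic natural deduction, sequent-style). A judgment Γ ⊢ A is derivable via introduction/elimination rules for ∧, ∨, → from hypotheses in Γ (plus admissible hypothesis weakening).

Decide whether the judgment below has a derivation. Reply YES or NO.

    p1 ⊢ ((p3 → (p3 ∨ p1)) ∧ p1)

Derivation trace:
[∧I] p1 ⊢ ((p3 → (p3 ∨ p1)) ∧ p1)
  [→I]  ⊢ (p3 → (p3 ∨ p1))
    [∨I₁] p3 ⊢ (p3 ∨ p1)
      [Ax] p3 ⊢ p3
  [Ax] p1 ⊢ p1

Result: YES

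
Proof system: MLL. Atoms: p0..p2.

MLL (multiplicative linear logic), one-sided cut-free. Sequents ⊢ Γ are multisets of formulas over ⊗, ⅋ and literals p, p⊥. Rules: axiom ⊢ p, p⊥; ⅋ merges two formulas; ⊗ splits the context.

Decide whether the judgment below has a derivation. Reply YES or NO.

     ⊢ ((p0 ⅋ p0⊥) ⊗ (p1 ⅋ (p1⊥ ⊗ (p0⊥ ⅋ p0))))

Proof tree:
[⊗]  ⊢ ((p0 ⅋ p0⊥) ⊗ (p1 ⅋ (p1⊥ ⊗ (p0⊥ ⅋ p0))))
  [⅋]  ⊢ (p0 ⅋ p0⊥)
    [Ax]  ⊢ p0, p0⊥
  [⅋]  ⊢ (p1 ⅋ (p1⊥ ⊗ (p0⊥ ⅋ p0)))
    [⊗]  ⊢ p1, (p1⊥ ⊗ (p0⊥ ⅋ p0))
      [Ax]  ⊢ p1, p1⊥
      [⅋]  ⊢ (p0⊥ ⅋ p0)
        [Ax]  ⊢ p0, p0⊥

Result: YES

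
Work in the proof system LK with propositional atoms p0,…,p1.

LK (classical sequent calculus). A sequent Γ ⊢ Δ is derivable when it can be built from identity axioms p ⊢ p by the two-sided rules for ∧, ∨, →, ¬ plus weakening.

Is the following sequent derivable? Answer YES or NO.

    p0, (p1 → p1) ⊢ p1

Truth-table refutation:
  v=00: Γ:[p0=F, (p1 → p1)=T] Δ:[p1=F] refutes=False
  v=01: Γ:[p0=F, (p1 → p1)=T] Δ:[p1=T] refutes=False
  v=10: Γ:[p0=T, (p1 → p1)=T] Δ:[p1=F] refutes=True  ← countermodel

Result: NO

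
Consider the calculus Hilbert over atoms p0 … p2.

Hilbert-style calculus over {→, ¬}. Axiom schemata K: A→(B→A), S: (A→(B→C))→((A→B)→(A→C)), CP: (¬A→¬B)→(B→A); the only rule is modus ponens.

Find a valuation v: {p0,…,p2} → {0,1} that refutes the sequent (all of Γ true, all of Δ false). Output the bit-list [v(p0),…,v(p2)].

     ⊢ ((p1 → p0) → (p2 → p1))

Search for a countermodel by truth-table:
  v=000: Γ:[] Δ:[((p1 → p0) → (p2 → p1))=T] refutes=False
  v=001: Γ:[] Δ:[((p1 → p0) → (p2 → p1))=F] refutes=True  ← countermodel

Result: [0, 0, 1]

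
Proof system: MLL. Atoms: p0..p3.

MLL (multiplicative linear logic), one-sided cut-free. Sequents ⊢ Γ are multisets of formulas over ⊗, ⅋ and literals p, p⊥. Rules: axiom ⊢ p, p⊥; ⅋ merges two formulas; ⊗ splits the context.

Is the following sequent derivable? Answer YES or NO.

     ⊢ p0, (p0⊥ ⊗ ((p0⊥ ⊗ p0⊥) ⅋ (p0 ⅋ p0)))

Proof tree:
[⊗]  ⊢ p0, (p0⊥ ⊗ ((p0⊥ ⊗ p0⊥) ⅋ (p0 ⅋ p0)))
  [Ax]  ⊢ p0, p0⊥
  [⅋]  ⊢ ((p0⊥ ⊗ p0⊥) ⅋ (p0 ⅋ p0))
    [⅋]  ⊢ (p0⊥ ⊗ p0⊥), (p0 ⅋ p0)
      [⊗]  ⊢ p0, p0, (p0⊥ ⊗ p0⊥)
        [Ax]  ⊢ p0, p0⊥
        [Ax]  ⊢ p0, p0⊥

Result: YES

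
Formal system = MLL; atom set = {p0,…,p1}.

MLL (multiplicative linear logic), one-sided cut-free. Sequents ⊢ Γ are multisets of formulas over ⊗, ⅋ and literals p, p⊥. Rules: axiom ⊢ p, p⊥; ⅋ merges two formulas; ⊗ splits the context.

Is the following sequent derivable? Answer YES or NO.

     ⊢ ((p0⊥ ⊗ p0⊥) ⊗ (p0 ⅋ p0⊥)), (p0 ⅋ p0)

Derivation (root first):
[⅋]  ⊢ ((p0⊥ ⊗ p0⊥) ⊗ (p0 ⅋ p0⊥)), (p0 ⅋ p0)
  [⊗]  ⊢ p0, p0, ((p0⊥ ⊗ p0⊥) ⊗ (p0 ⅋ p0⊥))
    [⊗]  ⊢ p0, p0, (p0⊥ ⊗ p0⊥)
      [Ax]  ⊢ p0, p0⊥
      [Ax]  ⊢ p0, p0⊥
    [⅋]  ⊢ (p0 ⅋ p0⊥)
      [Ax]  ⊢ p0, p0⊥

Result: YES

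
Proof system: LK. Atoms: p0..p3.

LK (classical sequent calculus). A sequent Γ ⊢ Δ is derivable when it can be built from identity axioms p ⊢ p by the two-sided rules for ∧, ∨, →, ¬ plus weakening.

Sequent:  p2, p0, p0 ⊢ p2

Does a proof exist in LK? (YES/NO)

Derivation (root first):
[WL] p2, p0, p0 ⊢ p2
  [WL] p2, p0 ⊢ p2
    [Ax] p2 ⊢ p2

Result: YES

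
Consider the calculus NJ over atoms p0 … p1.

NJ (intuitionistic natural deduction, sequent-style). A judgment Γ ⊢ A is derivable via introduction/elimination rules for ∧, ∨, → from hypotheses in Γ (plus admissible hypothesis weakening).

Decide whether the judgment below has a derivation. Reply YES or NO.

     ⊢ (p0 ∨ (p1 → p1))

Proof tree:
[∨I₂]  ⊢ (p0 ∨ (p1 → p1))
  [→I]  ⊢ (p1 → p1)
    [Ax] p1 ⊢ p1

Result: YES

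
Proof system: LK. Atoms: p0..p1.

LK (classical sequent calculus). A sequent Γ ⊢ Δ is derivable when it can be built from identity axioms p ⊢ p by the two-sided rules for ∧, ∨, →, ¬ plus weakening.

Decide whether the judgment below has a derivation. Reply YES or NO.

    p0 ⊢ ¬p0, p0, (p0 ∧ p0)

Derivation trace:
[∧R] p0 ⊢ ¬p0, p0, (p0 ∧ p0)
  [WR]  ⊢ p0, ¬p0, p0
    [¬R]  ⊢ p0, ¬p0
      [Ax] p0 ⊢ p0
  [Ax] p0 ⊢ p0

Result: YES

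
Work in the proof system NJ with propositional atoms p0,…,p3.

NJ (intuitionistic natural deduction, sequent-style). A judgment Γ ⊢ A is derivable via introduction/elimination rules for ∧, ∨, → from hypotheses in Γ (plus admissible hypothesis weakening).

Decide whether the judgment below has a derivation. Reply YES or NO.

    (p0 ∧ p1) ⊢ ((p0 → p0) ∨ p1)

Derivation trace:
[∨I₁] (p0 ∧ p1) ⊢ ((p0 → p0) ∨ p1)
  [Wk] (p0 ∧ p1) ⊢ (p0 → p0)
    [→I]  ⊢ (p0 → p0)
      [Ax] p0 ⊢ p0

Result: YES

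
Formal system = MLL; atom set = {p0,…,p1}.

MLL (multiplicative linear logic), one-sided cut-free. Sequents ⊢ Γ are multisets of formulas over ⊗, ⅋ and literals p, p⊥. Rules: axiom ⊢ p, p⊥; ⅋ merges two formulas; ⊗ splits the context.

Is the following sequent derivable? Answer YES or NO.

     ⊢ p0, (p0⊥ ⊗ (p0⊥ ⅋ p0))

Derivation (root first):
[⊗]  ⊢ p0, (p0⊥ ⊗ (p0⊥ ⅋ p0))
  [Ax]  ⊢ p0, p0⊥
  [⅋]  ⊢ (p0⊥ ⅋ p0)
    [Ax]  ⊢ p0, p0⊥

Result: YES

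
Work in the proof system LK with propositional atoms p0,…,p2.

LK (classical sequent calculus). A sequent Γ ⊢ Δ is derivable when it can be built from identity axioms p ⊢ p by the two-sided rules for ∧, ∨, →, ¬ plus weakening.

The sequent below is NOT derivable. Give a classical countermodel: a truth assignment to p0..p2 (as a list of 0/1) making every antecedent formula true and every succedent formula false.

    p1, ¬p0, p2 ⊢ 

Search for a countermodel by truth-table:
  v=000: Γ:[p1=F, ¬p0=T, p2=F] Δ:[] refutes=False
  v=001: Γ:[p1=F, ¬p0=T, p2=T] Δ:[] refutes=False
  v=010: Γ:[p1=T, ¬p0=T, p2=F] Δ:[] refutes=False
  v=011: Γ:[p1=T, ¬p0=T, p2=T] Δ:[] refutes=True  ← countermodel

Result: [0, 1, 1]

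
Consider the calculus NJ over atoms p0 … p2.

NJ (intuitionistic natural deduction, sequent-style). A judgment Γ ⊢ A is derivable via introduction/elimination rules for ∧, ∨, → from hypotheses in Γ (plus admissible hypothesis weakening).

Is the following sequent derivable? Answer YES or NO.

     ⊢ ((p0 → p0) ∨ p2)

Proof tree:
[∨I₁]  ⊢ ((p0 → p0) ∨ p2)
  [→I]  ⊢ (p0 → p0)
    [Ax] p0 ⊢ p0

Result: YES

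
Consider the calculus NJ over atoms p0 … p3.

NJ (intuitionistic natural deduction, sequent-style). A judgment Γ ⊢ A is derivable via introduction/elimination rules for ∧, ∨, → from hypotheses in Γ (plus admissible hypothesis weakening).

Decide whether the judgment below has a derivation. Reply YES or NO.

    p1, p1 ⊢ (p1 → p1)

Derivation trace:
[Wk] p1, p1 ⊢ (p1 → p1)
  [Wk] p1 ⊢ (p1 → p1)
    [→I]  ⊢ (p1 → p1)
      [Ax] p1 ⊢ p1

Result: YES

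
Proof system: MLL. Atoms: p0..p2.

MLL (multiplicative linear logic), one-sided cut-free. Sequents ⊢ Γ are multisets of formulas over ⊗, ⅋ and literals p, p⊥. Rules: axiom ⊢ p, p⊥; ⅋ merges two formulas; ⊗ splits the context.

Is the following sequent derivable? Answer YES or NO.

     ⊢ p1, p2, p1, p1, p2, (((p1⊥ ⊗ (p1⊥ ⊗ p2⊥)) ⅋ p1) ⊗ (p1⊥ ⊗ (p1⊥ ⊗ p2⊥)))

Proof tree:
[⊗]  ⊢ p1, p2, p1, p1, p2, (((p1⊥ ⊗ (p1⊥ ⊗ p2⊥)) ⅋ p1) ⊗ (p1⊥ ⊗ (p1⊥ ⊗ p2⊥)))
  [⅋]  ⊢ p1, p2, ((p1⊥ ⊗ (p1⊥ ⊗ p2⊥)) ⅋ p1)
    [⊗]  ⊢ p1, p1, p2, (p1⊥ ⊗ (p1⊥ ⊗ p2⊥))
      [Ax]  ⊢ p1, p1⊥
      [⊗]  ⊢ p1, p2, (p1⊥ ⊗ p2⊥)
        [Ax]  ⊢ p1, p1⊥
        [Ax]  ⊢ p2, p2⊥
  [⊗]  ⊢ p1, p1, p2, (p1⊥ ⊗ (p1⊥ ⊗ p2⊥))
    [Ax]  ⊢ p1, p1⊥
    [⊗]  ⊢ p1, p2, (p1⊥ ⊗ p2⊥)
      [Ax]  ⊢ p1, p1⊥
      [Ax]  ⊢ p2, p2⊥

Result: YES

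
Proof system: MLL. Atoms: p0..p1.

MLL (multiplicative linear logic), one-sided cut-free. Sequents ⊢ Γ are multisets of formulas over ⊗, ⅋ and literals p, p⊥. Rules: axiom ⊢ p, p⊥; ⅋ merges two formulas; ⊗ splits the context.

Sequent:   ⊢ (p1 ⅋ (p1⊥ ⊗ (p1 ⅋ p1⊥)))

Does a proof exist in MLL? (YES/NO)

Proof tree:
[⅋]  ⊢ (p1 ⅋ (p1⊥ ⊗ (p1 ⅋ p1⊥)))
  [⊗]  ⊢ p1, (p1⊥ ⊗ (p1 ⅋ p1⊥))
    [Ax]  ⊢ p1, p1⊥
    [⅋]  ⊢ (p1 ⅋ p1⊥)
      [Ax]  ⊢ p1, p1⊥

Result: YES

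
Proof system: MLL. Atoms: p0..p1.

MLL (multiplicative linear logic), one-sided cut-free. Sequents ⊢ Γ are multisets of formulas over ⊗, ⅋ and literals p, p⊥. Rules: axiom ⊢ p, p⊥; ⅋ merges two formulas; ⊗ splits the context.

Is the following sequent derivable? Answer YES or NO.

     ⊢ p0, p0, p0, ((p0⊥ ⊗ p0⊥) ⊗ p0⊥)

Derivation (root first):
[⊗]  ⊢ p0, p0, p0, ((p0⊥ ⊗ p0⊥) ⊗ p0⊥)
  [⊗]  ⊢ p0, p0, (p0⊥ ⊗ p0⊥)
    [Ax]  ⊢ p0, p0⊥
    [Ax]  ⊢ p0, p0⊥
  [Ax]  ⊢ p0, p0⊥

Result: YES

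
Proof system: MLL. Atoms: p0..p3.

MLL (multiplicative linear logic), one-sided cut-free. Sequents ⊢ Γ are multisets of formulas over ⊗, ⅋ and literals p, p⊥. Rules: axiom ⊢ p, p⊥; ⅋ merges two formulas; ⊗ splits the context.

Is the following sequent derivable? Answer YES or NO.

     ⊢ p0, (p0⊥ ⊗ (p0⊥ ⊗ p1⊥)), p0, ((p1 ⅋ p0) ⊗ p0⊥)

Derivation (root first):
[⊗]  ⊢ p0, (p0⊥ ⊗ (p0⊥ ⊗ p1⊥)), p0, ((p1 ⅋ p0) ⊗ p0⊥)
  [⅋]  ⊢ p0, (p0⊥ ⊗ (p0⊥ ⊗ p1⊥)), (p1 ⅋ p0)
    [⊗]  ⊢ p0, p0, p1, (p0⊥ ⊗ (p0⊥ ⊗ p1⊥))
      [Ax]  ⊢ p0, p0⊥
      [⊗]  ⊢ p0, p1, (p0⊥ ⊗ p1⊥)
        [Ax]  ⊢ p0, p0⊥
        [Ax]  ⊢ p1, p1⊥
  [Ax]  ⊢ p0, p0⊥

Result: YES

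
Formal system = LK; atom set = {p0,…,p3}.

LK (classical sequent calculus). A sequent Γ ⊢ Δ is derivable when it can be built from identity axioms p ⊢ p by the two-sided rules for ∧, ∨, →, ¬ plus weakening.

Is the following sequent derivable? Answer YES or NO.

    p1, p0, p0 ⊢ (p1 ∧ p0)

Proof tree:
[WL] p1, p0, p0 ⊢ (p1 ∧ p0)
  [∧R] p1, p0 ⊢ (p1 ∧ p0)
    [Ax] p1 ⊢ p1
    [Ax] p0 ⊢ p0

Result: YES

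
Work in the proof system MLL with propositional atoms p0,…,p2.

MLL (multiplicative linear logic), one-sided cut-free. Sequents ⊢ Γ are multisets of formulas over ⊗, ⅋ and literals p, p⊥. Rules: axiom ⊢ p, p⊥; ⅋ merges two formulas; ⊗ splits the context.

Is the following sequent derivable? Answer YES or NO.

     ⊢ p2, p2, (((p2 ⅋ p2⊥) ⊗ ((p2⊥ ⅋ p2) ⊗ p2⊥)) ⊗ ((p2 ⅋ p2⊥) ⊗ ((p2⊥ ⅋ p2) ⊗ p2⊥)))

Derivation trace:
[⊗]  ⊢ p2, p2, (((p2 ⅋ p2⊥) ⊗ ((p2⊥ ⅋ p2) ⊗ p2⊥)) ⊗ ((p2 ⅋ p2⊥) ⊗ ((p2⊥ ⅋ p2) ⊗ p2⊥)))
  [⊗]  ⊢ p2, ((p2 ⅋ p2⊥) ⊗ ((p2⊥ ⅋ p2) ⊗ p2⊥))
    [⅋]  ⊢ (p2 ⅋ p2⊥)
      [Ax]  ⊢ p2, p2⊥
    [⊗]  ⊢ p2, ((p2⊥ ⅋ p2) ⊗ p2⊥)
      [⅋]  ⊢ (p2⊥ ⅋ p2)
        [Ax]  ⊢ p2, p2⊥
      [Ax]  ⊢ p2, p2⊥
  [⊗]  ⊢ p2, ((p2 ⅋ p2⊥) ⊗ ((p2⊥ ⅋ p2) ⊗ p2⊥))
    [⅋]  ⊢ (p2 ⅋ p2⊥)
      [Ax]  ⊢ p2, p2⊥
    [⊗]  ⊢ p2, ((p2⊥ ⅋ p2) ⊗ p2⊥)
      [⅋]  ⊢ (p2⊥ ⅋ p2)
        [Ax]  ⊢ p2, p2⊥
      [Ax]  ⊢ p2, p2⊥

Result: YES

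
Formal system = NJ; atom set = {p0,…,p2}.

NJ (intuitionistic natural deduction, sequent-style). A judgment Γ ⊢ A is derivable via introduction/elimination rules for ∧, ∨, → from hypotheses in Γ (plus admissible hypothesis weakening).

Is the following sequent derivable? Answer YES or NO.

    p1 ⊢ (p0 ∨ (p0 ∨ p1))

Derivation (root first):
[∨I₂] p1 ⊢ (p0 ∨ (p0 ∨ p1))
  [∨I₂] p1 ⊢ (p0 ∨ p1)
    [Ax] p1 ⊢ p1

Result: YES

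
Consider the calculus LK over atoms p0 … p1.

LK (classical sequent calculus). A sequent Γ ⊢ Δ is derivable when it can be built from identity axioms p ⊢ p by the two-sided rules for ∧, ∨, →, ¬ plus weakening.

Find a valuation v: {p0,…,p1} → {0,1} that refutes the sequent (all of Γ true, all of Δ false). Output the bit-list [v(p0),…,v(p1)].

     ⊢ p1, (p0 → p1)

Enumerate valuations to refute Γ ⊢ Δ:
  v=00: Γ:[] Δ:[p1=F, (p0 → p1)=T] refutes=False
  v=01: Γ:[] Δ:[p1=T, (p0 → p1)=T] refutes=False
  v=10: Γ:[] Δ:[p1=F, (p0 → p1)=F] refutes=True  ← countermodel

Result: [1, 0]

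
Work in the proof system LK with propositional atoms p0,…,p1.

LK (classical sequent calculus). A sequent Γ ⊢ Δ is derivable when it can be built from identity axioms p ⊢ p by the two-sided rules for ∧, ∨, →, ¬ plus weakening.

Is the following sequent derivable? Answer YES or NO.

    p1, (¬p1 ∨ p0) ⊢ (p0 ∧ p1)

Proof tree:
[∨L] p1, (¬p1 ∨ p0) ⊢ (p0 ∧ p1)
  [¬L] p1, ¬p1 ⊢ 
    [Ax] p1 ⊢ p1
  [∧R] p1, p0 ⊢ (p0 ∧ p1)
    [Ax] p0 ⊢ p0
    [Ax] p1 ⊢ p1

Result: YES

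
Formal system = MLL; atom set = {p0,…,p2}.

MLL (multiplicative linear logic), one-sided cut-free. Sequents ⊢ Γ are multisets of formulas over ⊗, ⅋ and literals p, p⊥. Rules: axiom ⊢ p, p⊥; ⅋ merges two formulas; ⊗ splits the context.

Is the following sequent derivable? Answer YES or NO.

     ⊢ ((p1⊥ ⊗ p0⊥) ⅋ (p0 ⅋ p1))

Proof tree:
[⅋]  ⊢ ((p1⊥ ⊗ p0⊥) ⅋ (p0 ⅋ p1))
  [⅋]  ⊢ (p1⊥ ⊗ p0⊥), (p0 ⅋ p1)
    [⊗]  ⊢ p1, p0, (p1⊥ ⊗ p0⊥)
      [Ax]  ⊢ p1, p1⊥
      [Ax]  ⊢ p0, p0⊥

Result: YES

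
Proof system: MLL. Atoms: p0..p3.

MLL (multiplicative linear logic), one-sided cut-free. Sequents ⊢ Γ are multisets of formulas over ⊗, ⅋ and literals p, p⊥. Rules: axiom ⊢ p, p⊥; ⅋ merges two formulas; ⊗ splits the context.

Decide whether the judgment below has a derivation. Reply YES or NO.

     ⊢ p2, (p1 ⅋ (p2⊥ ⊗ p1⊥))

Derivation trace:
[⅋]  ⊢ p2, (p1 ⅋ (p2⊥ ⊗ p1⊥))
  [⊗]  ⊢ p2, p1, (p2⊥ ⊗ p1⊥)
    [Ax]  ⊢ p2, p2⊥
    [Ax]  ⊢ p1, p1⊥

Result: YES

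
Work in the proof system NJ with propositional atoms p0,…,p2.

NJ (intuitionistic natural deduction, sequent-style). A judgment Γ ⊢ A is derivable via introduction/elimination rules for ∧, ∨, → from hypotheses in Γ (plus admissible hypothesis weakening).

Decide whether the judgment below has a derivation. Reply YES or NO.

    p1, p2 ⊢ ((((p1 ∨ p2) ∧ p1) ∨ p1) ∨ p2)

Proof tree:
[∨I₁] p1, p2 ⊢ ((((p1 ∨ p2) ∧ p1) ∨ p1) ∨ p2)
  [∨I₁] p1, p2 ⊢ (((p1 ∨ p2) ∧ p1) ∨ p1)
    [∧I] p1, p2 ⊢ ((p1 ∨ p2) ∧ p1)
      [∨I₂] p2 ⊢ (p1 ∨ p2)
        [Ax] p2 ⊢ p2
      [Ax] p1 ⊢ p1

Result: YES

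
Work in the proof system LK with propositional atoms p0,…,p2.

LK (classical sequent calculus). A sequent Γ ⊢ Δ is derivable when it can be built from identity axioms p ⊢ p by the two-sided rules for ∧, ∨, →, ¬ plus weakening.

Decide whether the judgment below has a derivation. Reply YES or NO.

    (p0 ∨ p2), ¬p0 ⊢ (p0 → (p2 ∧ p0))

Derivation (root first):
[¬L] (p0 ∨ p2), ¬p0 ⊢ (p0 → (p2 ∧ p0))
  [∨L] (p0 ∨ p2) ⊢ (p0 → (p2 ∧ p0)), p0
    [Ax] p0 ⊢ p0
    [→R] p2 ⊢ (p0 → (p2 ∧ p0))
      [∧R] p2, p0 ⊢ (p2 ∧ p0)
        [Ax] p2 ⊢ p2
        [Ax] p0 ⊢ p0

Result: YES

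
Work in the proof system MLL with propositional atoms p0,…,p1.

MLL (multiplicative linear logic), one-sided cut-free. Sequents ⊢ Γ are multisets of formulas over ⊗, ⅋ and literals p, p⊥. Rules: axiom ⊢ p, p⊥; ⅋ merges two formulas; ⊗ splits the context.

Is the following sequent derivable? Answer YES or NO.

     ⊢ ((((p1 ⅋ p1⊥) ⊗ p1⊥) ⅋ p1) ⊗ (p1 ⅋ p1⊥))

Derivation (root first):
[⊗]  ⊢ ((((p1 ⅋ p1⊥) ⊗ p1⊥) ⅋ p1) ⊗ (p1 ⅋ p1⊥))
  [⅋]  ⊢ (((p1 ⅋ p1⊥) ⊗ p1⊥) ⅋ p1)
    [⊗]  ⊢ p1, ((p1 ⅋ p1⊥) ⊗ p1⊥)
      [⅋]  ⊢ (p1 ⅋ p1⊥)
        [Ax]  ⊢ p1, p1⊥
      [Ax]  ⊢ p1, p1⊥
  [⅋]  ⊢ (p1 ⅋ p1⊥)
    [Ax]  ⊢ p1, p1⊥

Result: YES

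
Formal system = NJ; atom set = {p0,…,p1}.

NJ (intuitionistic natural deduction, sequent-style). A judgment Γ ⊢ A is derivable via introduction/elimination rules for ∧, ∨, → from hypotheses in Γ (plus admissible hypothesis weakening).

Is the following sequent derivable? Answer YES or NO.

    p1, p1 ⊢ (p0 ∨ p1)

Derivation trace:
[Wk] p1, p1 ⊢ (p0 ∨ p1)
  [∨I₂] p1 ⊢ (p0 ∨ p1)
    [Ax] p1 ⊢ p1

Result: YES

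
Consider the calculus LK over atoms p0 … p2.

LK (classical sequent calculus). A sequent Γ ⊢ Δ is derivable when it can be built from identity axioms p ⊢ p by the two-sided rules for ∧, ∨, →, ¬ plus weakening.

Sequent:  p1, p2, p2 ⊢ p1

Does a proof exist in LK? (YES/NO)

Derivation (root first):
[WL] p1, p2, p2 ⊢ p1
  [WL] p1, p2 ⊢ p1
    [Ax] p1 ⊢ p1

Result: YES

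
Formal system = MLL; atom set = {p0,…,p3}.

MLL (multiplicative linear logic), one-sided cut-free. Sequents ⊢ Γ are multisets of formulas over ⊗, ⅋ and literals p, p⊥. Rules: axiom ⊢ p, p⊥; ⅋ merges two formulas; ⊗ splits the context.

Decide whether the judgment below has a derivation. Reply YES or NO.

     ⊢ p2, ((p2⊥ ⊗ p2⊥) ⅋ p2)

Derivation (root first):
[⅋]  ⊢ p2, ((p2⊥ ⊗ p2⊥) ⅋ p2)
  [⊗]  ⊢ p2, p2, (p2⊥ ⊗ p2⊥)
    [Ax]  ⊢ p2, p2⊥
    [Ax]  ⊢ p2, p2⊥

Result: YES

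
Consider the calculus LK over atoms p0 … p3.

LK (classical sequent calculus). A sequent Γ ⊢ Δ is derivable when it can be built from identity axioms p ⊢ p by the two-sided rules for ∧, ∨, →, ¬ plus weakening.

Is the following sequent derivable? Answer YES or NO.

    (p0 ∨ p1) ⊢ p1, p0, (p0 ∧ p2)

Derivation (root first):
[∧R] (p0 ∨ p1) ⊢ p1, p0, (p0 ∧ p2)
  [∨L] (p0 ∨ p1) ⊢ p1, p0
    [Ax] p0 ⊢ p0
    [Ax] p1 ⊢ p1
  [WR] (p0 ∨ p1) ⊢ p1, p0, p2
    [∨L] (p0 ∨ p1) ⊢ p1, p0
      [Ax] p0 ⊢ p0
      [Ax] p1 ⊢ p1

Result: YES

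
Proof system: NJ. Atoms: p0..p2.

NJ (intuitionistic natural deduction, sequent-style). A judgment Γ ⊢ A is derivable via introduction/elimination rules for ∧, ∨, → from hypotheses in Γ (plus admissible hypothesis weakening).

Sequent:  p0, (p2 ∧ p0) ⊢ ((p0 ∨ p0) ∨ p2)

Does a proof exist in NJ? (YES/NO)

Derivation trace:
[Wk] p0, (p2 ∧ p0) ⊢ ((p0 ∨ p0) ∨ p2)
  [∨I₁] p0 ⊢ ((p0 ∨ p0) ∨ p2)
    [∨I₁] p0 ⊢ (p0 ∨ p0)
      [Ax] p0 ⊢ p0

Result: YES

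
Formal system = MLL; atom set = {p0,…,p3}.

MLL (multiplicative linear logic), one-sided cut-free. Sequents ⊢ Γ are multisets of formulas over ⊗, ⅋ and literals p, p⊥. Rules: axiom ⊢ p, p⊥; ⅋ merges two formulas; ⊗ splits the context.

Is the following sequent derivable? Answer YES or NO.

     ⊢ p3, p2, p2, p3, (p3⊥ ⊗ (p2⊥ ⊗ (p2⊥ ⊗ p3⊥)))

Derivation trace:
[⊗]  ⊢ p3, p2, p2, p3, (p3⊥ ⊗ (p2⊥ ⊗ (p2⊥ ⊗ p3⊥)))
  [Ax]  ⊢ p3, p3⊥
  [⊗]  ⊢ p2, p2, p3, (p2⊥ ⊗ (p2⊥ ⊗ p3⊥))
    [Ax]  ⊢ p2, p2⊥
    [⊗]  ⊢ p2, p3, (p2⊥ ⊗ p3⊥)
      [Ax]  ⊢ p2, p2⊥
      [Ax]  ⊢ p3, p3⊥

Result: YES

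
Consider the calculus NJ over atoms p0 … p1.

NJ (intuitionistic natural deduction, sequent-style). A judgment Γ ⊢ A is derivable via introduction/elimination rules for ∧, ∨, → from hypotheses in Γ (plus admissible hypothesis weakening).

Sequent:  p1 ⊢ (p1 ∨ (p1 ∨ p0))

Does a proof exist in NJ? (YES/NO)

Derivation trace:
[∨I₂] p1 ⊢ (p1 ∨ (p1 ∨ p0))
  [∨I₁] p1 ⊢ (p1 ∨ p0)
    [Ax] p1 ⊢ p1

Result: YES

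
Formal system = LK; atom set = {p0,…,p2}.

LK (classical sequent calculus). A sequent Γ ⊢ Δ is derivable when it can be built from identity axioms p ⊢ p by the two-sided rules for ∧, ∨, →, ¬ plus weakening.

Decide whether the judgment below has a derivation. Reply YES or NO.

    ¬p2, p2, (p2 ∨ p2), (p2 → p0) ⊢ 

Derivation trace:
[→L] ¬p2, p2, (p2 ∨ p2), (p2 → p0) ⊢ 
  [∨L] (p2 ∨ p2) ⊢ p2
    [Ax] p2 ⊢ p2
    [Ax] p2 ⊢ p2
  [WL] p2, ¬p2, p0 ⊢ 
    [¬L] p2, ¬p2 ⊢ 
      [Ax] p2 ⊢ p2

Result: YES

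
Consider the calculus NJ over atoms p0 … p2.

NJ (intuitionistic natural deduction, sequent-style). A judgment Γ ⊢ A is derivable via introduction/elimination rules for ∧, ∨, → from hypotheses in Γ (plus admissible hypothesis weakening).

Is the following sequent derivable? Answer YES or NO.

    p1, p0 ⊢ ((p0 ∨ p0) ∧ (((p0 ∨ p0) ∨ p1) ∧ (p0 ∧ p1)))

Derivation (root first):
[∧I] p1, p0 ⊢ ((p0 ∨ p0) ∧ (((p0 ∨ p0) ∨ p1) ∧ (p0 ∧ p1)))
  [∨I₂] p0 ⊢ (p0 ∨ p0)
    [Ax] p0 ⊢ p0
  [∧I] p1, p0 ⊢ (((p0 ∨ p0) ∨ p1) ∧ (p0 ∧ p1))
    [∨I₁] p0 ⊢ ((p0 ∨ p0) ∨ p1)
      [∨I₂] p0 ⊢ (p0 ∨ p0)
        [Ax] p0 ⊢ p0
    [∧I] p1, p0 ⊢ (p0 ∧ p1)
      [Ax] p0 ⊢ p0
      [Ax] p1 ⊢ p1

Result: YES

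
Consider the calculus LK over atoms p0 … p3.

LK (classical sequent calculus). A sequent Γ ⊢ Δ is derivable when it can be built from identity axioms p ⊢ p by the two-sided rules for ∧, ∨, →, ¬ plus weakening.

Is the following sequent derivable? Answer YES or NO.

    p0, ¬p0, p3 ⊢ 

Proof tree:
[WL] p0, ¬p0, p3 ⊢ 
  [¬L] p0, ¬p0 ⊢ 
    [Ax] p0 ⊢ p0

Result: YES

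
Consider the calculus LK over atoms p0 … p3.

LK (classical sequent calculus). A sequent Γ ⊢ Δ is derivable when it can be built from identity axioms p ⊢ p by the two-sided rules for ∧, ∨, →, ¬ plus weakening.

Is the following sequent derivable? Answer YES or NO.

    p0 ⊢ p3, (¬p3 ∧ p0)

Proof tree:
[∧R] p0 ⊢ p3, (¬p3 ∧ p0)
  [¬R]  ⊢ p3, ¬p3
    [Ax] p3 ⊢ p3
  [Ax] p0 ⊢ p0

Result: YES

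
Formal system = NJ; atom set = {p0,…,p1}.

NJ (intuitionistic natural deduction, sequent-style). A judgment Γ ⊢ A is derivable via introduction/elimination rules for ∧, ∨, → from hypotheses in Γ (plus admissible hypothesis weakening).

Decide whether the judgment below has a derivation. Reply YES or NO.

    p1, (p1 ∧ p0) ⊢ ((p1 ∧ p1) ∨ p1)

Proof tree:
[∨I₁] p1, (p1 ∧ p0) ⊢ ((p1 ∧ p1) ∨ p1)
  [∧I] p1, (p1 ∧ p0) ⊢ (p1 ∧ p1)
    [Wk] p1, (p1 ∧ p0) ⊢ p1
      [Ax] p1 ⊢ p1
    [Wk] p1, (p1 ∧ p0) ⊢ p1
      [Ax] p1 ⊢ p1

Result: YES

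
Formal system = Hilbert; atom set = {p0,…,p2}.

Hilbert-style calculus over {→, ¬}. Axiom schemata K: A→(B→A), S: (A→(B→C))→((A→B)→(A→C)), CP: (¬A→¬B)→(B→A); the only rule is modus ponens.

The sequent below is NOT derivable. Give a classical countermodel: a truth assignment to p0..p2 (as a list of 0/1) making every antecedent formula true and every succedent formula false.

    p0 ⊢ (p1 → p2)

Enumerate valuations to refute Γ ⊢ Δ:
  v=000: Γ:[p0=F] Δ:[(p1 → p2)=T] refutes=False
  v=001: Γ:[p0=F] Δ:[(p1 → p2)=T] refutes=False
  v=010: Γ:[p0=F] Δ:[(p1 → p2)=F] refutes=False
  v=011: Γ:[p0=F] Δ:[(p1 → p2)=T] refutes=False
  v=100: Γ:[p0=T] Δ:[(p1 → p2)=T] refutes=False
  v=101: Γ:[p0=T] Δ:[(p1 → p2)=T] refutes=False
  v=110: Γ:[p0=T] Δ:[(p1 → p2)=F] refutes=True  ← countermodel

Result: [1, 1, 0]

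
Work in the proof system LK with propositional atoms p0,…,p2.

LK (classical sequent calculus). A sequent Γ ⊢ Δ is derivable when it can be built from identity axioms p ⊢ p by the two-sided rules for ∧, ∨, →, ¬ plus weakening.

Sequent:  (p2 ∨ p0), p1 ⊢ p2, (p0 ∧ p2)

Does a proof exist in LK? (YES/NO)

Enumerate valuations to refute Γ ⊢ Δ:
  v=000: Γ:[(p2 ∨ p0)=F, p1=F] Δ:[p2=F, (p0 ∧ p2)=F] refutes=False
  v=001: Γ:[(p2 ∨ p0)=T, p1=F] Δ:[p2=T, (p0 ∧ p2)=F] refutes=False
  v=010: Γ:[(p2 ∨ p0)=F, p1=T] Δ:[p2=F, (p0 ∧ p2)=F] refutes=False
  v=011: Γ:[(p2 ∨ p0)=T, p1=T] Δ:[p2=T, (p0 ∧ p2)=F] refutes=False
  v=100: Γ:[(p2 ∨ p0)=T, p1=F] Δ:[p2=F, (p0 ∧ p2)=F] refutes=False
  v=101: Γ:[(p2 ∨ p0)=T, p1=F] Δ:[p2=T, (p0 ∧ p2)=T] refutes=False
  v=110: Γ:[(p2 ∨ p0)=T, p1=T] Δ:[p2=F, (p0 ∧ p2)=F] refutes=True  ← countermodel

Result: NO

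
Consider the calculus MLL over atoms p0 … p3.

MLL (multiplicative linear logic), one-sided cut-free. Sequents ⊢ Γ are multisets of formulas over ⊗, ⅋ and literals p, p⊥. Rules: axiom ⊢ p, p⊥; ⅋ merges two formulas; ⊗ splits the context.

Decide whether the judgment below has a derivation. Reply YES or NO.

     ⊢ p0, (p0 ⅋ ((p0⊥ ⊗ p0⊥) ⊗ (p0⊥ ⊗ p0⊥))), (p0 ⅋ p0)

Derivation trace:
[⅋]  ⊢ p0, (p0 ⅋ ((p0⊥ ⊗ p0⊥) ⊗ (p0⊥ ⊗ p0⊥))), (p0 ⅋ p0)
  [⅋]  ⊢ p0, p0, p0, (p0 ⅋ ((p0⊥ ⊗ p0⊥) ⊗ (p0⊥ ⊗ p0⊥)))
    [⊗]  ⊢ p0, p0, p0, p0, ((p0⊥ ⊗ p0⊥) ⊗ (p0⊥ ⊗ p0⊥))
      [⊗]  ⊢ p0, p0, (p0⊥ ⊗ p0⊥)
        [Ax]  ⊢ p0, p0⊥
        [Ax]  ⊢ p0, p0⊥
      [⊗]  ⊢ p0, p0, (p0⊥ ⊗ p0⊥)
        [Ax]  ⊢ p0, p0⊥
        [Ax]  ⊢ p0, p0⊥

Result: YES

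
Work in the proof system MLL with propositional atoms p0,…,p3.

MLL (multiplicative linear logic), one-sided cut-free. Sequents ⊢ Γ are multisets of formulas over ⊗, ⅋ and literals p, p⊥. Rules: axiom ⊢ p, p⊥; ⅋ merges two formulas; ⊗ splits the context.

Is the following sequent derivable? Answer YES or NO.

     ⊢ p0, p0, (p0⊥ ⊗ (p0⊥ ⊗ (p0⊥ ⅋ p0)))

Derivation trace:
[⊗]  ⊢ p0, p0, (p0⊥ ⊗ (p0⊥ ⊗ (p0⊥ ⅋ p0)))
  [Ax]  ⊢ p0, p0⊥
  [⊗]  ⊢ p0, (p0⊥ ⊗ (p0⊥ ⅋ p0))
    [Ax]  ⊢ p0, p0⊥
    [⅋]  ⊢ (p0⊥ ⅋ p0)
      [Ax]  ⊢ p0, p0⊥

Result: YES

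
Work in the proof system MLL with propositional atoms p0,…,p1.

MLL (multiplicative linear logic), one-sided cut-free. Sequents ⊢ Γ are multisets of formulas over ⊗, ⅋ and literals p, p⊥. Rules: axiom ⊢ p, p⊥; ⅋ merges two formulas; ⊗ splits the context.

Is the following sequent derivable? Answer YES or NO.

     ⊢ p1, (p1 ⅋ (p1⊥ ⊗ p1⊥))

Derivation trace:
[⅋]  ⊢ p1, (p1 ⅋ (p1⊥ ⊗ p1⊥))
  [⊗]  ⊢ p1, p1, (p1⊥ ⊗ p1⊥)
    [Ax]  ⊢ p1, p1⊥
    [Ax]  ⊢ p1, p1⊥

Result: YES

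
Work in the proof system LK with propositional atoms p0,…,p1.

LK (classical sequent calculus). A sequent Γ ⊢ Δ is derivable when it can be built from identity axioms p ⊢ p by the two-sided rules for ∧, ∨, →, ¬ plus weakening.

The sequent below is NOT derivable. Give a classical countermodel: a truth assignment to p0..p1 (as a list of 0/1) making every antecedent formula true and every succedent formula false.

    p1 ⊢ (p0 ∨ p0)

Truth-table refutation:
  v=00: Γ:[p1=F] Δ:[(p0 ∨ p0)=F] refutes=False
  v=01: Γ:[p1=T] Δ:[(p0 ∨ p0)=F] refutes=True  ← countermodel

Result: [0, 1]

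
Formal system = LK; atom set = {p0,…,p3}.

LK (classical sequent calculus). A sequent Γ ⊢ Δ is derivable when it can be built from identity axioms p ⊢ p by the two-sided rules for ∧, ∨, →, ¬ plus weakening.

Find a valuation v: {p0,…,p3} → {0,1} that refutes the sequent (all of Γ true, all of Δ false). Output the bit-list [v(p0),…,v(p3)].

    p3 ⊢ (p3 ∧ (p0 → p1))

Search for a countermodel by truth-table:
  v=0000: Γ:[p3=F] Δ:[(p3 ∧ (p0 → p1))=F] refutes=False
  v=0001: Γ:[p3=T] Δ:[(p3 ∧ (p0 → p1))=T] refutes=False
  v=0010: Γ:[p3=F] Δ:[(p3 ∧ (p0 → p1))=F] refutes=False
  v=0011: Γ:[p3=T] Δ:[(p3 ∧ (p0 → p1))=T] refutes=False
  v=0100: Γ:[p3=F] Δ:[(p3 ∧ (p0 → p1))=F] refutes=False
  v=0101: Γ:[p3=T] Δ:[(p3 ∧ (p0 → p1))=T] refutes=False
  v=0110: Γ:[p3=F] Δ:[(p3 ∧ (p0 → p1))=F] refutes=False
  v=0111: Γ:[p3=T] Δ:[(p3 ∧ (p0 → p1))=T] refutes=False
  v=1000: Γ:[p3=F] Δ:[(p3 ∧ (p0 → p1))=F] refutes=False
  v=1001: Γ:[p3=T] Δ:[(p3 ∧ (p0 → p1))=F] refutes=True  ← countermodel

Result: [1, 0, 0, 1]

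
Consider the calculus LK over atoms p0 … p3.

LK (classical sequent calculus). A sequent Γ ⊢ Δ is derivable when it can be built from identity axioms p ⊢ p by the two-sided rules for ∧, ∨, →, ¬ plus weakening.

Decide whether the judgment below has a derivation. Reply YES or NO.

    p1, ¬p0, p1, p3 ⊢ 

Truth-table refutation:
  v=0000: Γ:[p1=F, ¬p0=T, p1=F, p3=F] Δ:[] refutes=False
  v=0001: Γ:[p1=F, ¬p0=T, p1=F, p3=T] Δ:[] refutes=False
  v=0010: Γ:[p1=F, ¬p0=T, p1=F, p3=F] Δ:[] refutes=False
  v=0011: Γ:[p1=F, ¬p0=T, p1=F, p3=T] Δ:[] refutes=False
  v=0100: Γ:[p1=T, ¬p0=T, p1=T, p3=F] Δ:[] refutes=False
  v=0101: Γ:[p1=T, ¬p0=T, p1=T, p3=T] Δ:[] refutes=True  ← countermodel

Result: NO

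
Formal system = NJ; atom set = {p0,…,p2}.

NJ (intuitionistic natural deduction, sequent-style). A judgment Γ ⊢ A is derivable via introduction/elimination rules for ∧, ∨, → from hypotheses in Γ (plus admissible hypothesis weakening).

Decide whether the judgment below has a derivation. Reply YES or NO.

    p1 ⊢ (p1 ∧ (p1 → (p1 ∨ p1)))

Derivation trace:
[∧I] p1 ⊢ (p1 ∧ (p1 → (p1 ∨ p1)))
  [Ax] p1 ⊢ p1
  [→I]  ⊢ (p1 → (p1 ∨ p1))
    [∨I₁] p1 ⊢ (p1 ∨ p1)
      [Ax] p1 ⊢ p1

Result: YES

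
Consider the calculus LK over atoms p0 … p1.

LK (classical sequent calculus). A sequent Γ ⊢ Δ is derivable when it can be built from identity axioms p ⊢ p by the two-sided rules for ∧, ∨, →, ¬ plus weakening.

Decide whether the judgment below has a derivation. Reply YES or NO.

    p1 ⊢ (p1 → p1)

Derivation trace:
[WL] p1 ⊢ (p1 → p1)
  [→R]  ⊢ (p1 → p1)
    [Ax] p1 ⊢ p1

Result: YES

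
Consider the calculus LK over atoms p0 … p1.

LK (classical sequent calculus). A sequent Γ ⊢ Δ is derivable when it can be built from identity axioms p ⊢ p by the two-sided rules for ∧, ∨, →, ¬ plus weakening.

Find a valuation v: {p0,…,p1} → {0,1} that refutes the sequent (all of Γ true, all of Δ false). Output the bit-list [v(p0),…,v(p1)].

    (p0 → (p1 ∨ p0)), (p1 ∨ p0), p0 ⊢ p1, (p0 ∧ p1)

Truth-table refutation:
  v=00: Γ:[(p0 → (p1 ∨ p0))=T, (p1 ∨ p0)=F, p0=F] Δ:[p1=F, (p0 ∧ p1)=F] refutes=False
  v=01: Γ:[(p0 → (p1 ∨ p0))=T, (p1 ∨ p0)=T, p0=F] Δ:[p1=T, (p0 ∧ p1)=F] refutes=False
  v=10: Γ:[(p0 → (p1 ∨ p0))=T, (p1 ∨ p0)=T, p0=T] Δ:[p1=F, (p0 ∧ p1)=F] refutes=True  ← countermodel

Result: [1, 0]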